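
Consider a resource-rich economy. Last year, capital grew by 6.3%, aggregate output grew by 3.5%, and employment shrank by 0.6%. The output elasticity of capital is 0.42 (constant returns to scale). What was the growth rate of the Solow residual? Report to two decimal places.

Labor's share = 1 − 0.42 = 0.58.
Capital: 0.42 × 6.3 = 2.646 pp.
Employment: 0.58 × (-0.6) = -0.348 pp.
TFP growth = 3.5 − 2.298 = 1.202%.

The Solow residual growth was 1.20%.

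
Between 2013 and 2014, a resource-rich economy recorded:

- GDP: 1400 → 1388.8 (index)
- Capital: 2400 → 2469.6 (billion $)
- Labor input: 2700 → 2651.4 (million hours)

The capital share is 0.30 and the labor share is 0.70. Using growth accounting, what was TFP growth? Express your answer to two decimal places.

GDP growth = (1388.8 − 1400) / 1400 = -0.8%.
Capital growth = (2469.6 − 2400) / 2400 = 2.9%.
Labor input growth = (2651.4 − 2700) / 2700 = -1.8%.
Labor's share = 1 − 0.3 = 0.7.
Capital: 0.3 × 2.9 = 0.87 pp.
Labor input: 0.7 × (-1.8) = -1.26 pp.
TFP growth = -0.8 + 0.39 = -0.41%.

-0.41%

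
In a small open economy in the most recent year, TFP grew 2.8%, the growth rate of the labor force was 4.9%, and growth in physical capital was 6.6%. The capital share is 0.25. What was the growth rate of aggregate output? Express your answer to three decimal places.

Labor's share = 1 − 0.25 = 0.75.
Physical capital: 0.25 × 6.6 = 1.65 pp.
The labor force: 0.75 × 4.9 = 3.675 pp.
Output growth = 2.8 + 5.325 = 8.125%.

8.125%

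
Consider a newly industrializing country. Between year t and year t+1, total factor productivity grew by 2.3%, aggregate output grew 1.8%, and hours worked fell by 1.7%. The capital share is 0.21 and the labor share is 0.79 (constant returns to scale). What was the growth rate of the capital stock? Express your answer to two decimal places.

Labor's share = 1 − 0.21 = 0.79.
gY = gA + 0.79×(-1.7) + 0.21×g.
0.21×g = 1.8 − 2.3 + 1.343 = 0.843.
g = 0.843 / 0.21 = 4.0143%.

4.01%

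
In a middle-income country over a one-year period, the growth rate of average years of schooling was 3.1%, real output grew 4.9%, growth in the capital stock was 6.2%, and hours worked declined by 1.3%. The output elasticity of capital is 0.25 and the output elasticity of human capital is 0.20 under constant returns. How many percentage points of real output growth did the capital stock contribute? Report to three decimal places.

Contribution = share × growth = 0.25 × 6.2 = 1.55 pp.

1.550 pp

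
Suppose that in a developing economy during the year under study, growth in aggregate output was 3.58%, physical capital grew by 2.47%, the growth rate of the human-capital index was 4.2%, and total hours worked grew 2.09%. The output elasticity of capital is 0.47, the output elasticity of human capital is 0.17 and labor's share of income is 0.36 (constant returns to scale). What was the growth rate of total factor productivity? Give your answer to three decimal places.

Labor's share = 1 − 0.47 − 0.17 = 0.36.
Physical capital: 0.47 × 2.47 = 1.1609 pp.
The human-capital index: 0.17 × 4.2 = 0.714 pp.
Total hours worked: 0.36 × 2.09 = 0.7524 pp.
TFP growth = 3.58 − 2.6273 = 0.9527%.

0.953%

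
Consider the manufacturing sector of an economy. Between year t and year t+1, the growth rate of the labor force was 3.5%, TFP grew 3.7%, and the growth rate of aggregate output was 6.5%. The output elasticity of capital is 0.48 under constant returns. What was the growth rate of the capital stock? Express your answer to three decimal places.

Labor's share = 1 − 0.48 = 0.52.
gY = gA + 0.52×3.5 + 0.48×g.
0.48×g = 6.5 − 3.7 − 1.82 = 0.98.
g = 0.98 / 0.48 = 2.04167%.

2.042%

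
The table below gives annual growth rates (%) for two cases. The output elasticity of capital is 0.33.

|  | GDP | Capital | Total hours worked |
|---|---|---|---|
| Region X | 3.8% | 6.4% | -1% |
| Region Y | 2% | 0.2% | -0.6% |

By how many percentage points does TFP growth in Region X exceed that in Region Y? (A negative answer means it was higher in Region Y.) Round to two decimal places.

0.02 percentage points

Labor's share = 1 − 0.33 = 0.67.
Region X: TFP = 3.8 − 2.112 + 0.67 = 2.358%.
Region Y: TFP = 2 − 0.066 + 0.402 = 2.336%.
Difference = 2.358 − (2.336) = 0.022 pp.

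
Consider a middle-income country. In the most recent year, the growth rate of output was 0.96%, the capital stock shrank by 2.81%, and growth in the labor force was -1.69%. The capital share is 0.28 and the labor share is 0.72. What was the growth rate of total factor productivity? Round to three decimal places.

Labor's share = 1 − 0.28 = 0.72.
The capital stock: 0.28 × (-2.81) = -0.7868 pp.
The labor force: 0.72 × (-1.69) = -1.2168 pp.
TFP growth = 0.96 + 2.0036 = 2.9636%.

2.964%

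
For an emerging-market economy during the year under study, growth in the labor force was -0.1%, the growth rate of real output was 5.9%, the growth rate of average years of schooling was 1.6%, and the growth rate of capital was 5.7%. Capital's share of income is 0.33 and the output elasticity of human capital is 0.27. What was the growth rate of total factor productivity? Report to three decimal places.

3.627%

Labor's share = 1 − 0.33 − 0.27 = 0.4.
Capital: 0.33 × 5.7 = 1.881 pp.
Average years of schooling: 0.27 × 1.6 = 0.432 pp.
The labor force: 0.4 × (-0.1) = -0.04 pp.
TFP growth = 5.9 − 2.273 = 3.627%.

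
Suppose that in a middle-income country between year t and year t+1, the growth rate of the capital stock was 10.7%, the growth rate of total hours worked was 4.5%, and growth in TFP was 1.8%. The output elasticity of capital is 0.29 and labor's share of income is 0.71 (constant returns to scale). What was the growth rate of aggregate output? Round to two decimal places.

8.10%

Labor's share = 1 − 0.29 = 0.71.
The capital stock: 0.29 × 10.7 = 3.103 pp.
Total hours worked: 0.71 × 4.5 = 3.195 pp.
Output growth = 1.8 + 6.298 = 8.098%.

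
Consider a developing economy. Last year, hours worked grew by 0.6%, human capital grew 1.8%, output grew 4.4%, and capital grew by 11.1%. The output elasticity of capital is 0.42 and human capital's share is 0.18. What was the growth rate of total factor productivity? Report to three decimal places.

Labor's share = 1 − 0.42 − 0.18 = 0.4.
Capital: 0.42 × 11.1 = 4.662 pp.
Human capital: 0.18 × 1.8 = 0.324 pp.
Hours worked: 0.4 × 0.6 = 0.24 pp.
TFP growth = 4.4 − 5.226 = -0.826%.

-0.826%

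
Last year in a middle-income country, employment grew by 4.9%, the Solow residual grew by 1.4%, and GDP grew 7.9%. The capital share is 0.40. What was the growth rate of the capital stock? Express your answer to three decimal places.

Labor's share = 1 − 0.4 = 0.6.
gY = gA + 0.6×4.9 + 0.4×g.
0.4×g = 7.9 − 1.4 − 2.94 = 3.56.
g = 3.56 / 0.4 = 8.9%.

8.900%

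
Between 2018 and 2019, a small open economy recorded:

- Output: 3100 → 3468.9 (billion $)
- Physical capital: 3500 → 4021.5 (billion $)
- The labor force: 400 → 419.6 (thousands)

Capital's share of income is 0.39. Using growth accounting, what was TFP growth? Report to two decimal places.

3.10%

Output growth = (3468.9 − 3100) / 3100 = 11.9%.
Physical capital growth = (4021.5 − 3500) / 3500 = 14.9%.
The labor force growth = (419.6 − 400) / 400 = 4.9%.
Labor's share = 1 − 0.39 = 0.61.
Physical capital: 0.39 × 14.9 = 5.811 pp.
The labor force: 0.61 × 4.9 = 2.989 pp.
TFP growth = 11.9 − 8.8 = 3.1%.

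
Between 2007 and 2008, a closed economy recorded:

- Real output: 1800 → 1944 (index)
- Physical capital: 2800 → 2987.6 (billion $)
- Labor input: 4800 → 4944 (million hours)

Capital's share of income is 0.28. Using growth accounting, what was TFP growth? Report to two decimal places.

Real output growth = (1944 − 1800) / 1800 = 8%.
Physical capital growth = (2987.6 − 2800) / 2800 = 6.7%.
Labor input growth = (4944 − 4800) / 4800 = 3%.
Labor's share = 1 − 0.28 = 0.72.
Physical capital: 0.28 × 6.7 = 1.876 pp.
Labor input: 0.72 × 3 = 2.16 pp.
TFP growth = 8 − 4.036 = 3.964%.

3.96%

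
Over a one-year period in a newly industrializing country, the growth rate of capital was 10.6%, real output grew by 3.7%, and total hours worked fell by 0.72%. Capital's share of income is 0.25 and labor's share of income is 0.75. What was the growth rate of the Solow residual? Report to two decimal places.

Labor's share = 1 − 0.25 = 0.75.
Capital: 0.25 × 10.6 = 2.65 pp.
Total hours worked: 0.75 × (-0.72) = -0.54 pp.
TFP growth = 3.7 − 2.11 = 1.59%.

The Solow residual growth was 1.59%.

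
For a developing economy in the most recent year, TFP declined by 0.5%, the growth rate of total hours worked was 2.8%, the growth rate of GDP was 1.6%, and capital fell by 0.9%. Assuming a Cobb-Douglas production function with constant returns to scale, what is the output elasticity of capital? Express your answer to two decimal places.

The output elasticity of capital is 0.19.

gY = gA + α·gK + (1−α)·gL, so gY − gA − gL = α(gK − gL).
1.6 + 0.5 − 2.8 = α × (-0.9 − 2.8).
-0.7 = -3.7 α, so α = 0.1892.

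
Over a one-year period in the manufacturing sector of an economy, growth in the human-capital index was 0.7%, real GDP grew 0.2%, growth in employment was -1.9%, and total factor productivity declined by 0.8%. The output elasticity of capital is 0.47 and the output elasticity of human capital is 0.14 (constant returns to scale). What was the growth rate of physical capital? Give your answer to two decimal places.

3.50%

Labor's share = 1 − 0.47 − 0.14 = 0.39.
gY = gA + 0.14×0.7 + 0.39×(-1.9) + 0.47×g.
0.47×g = 0.2 + 0.8 + 0.643 = 1.643.
g = 1.643 / 0.47 = 3.4957%.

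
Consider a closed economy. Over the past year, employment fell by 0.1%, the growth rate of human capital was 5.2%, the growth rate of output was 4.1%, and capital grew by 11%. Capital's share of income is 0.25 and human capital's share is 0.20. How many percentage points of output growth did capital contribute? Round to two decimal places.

2.75 pp

Contribution = share × growth = 0.25 × 11 = 2.75 pp.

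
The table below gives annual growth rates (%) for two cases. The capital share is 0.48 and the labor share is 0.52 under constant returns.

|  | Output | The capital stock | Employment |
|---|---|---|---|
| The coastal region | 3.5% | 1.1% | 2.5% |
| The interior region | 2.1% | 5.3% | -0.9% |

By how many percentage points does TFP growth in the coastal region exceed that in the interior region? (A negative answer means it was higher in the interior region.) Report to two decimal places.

Labor's share = 1 − 0.48 = 0.52.
The coastal region: TFP = 3.5 − 0.528 − 1.3 = 1.672%.
The interior region: TFP = 2.1 − 2.544 + 0.468 = 0.024%.
Difference = 1.672 − (0.024) = 1.648 pp.

1.65 percentage points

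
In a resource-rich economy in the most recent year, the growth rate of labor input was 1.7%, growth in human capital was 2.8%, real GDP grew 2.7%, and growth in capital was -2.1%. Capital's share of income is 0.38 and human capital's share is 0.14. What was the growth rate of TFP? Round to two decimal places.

2.29%

Labor's share = 1 − 0.38 − 0.14 = 0.48.
Capital: 0.38 × (-2.1) = -0.798 pp.
Human capital: 0.14 × 2.8 = 0.392 pp.
Labor input: 0.48 × 1.7 = 0.816 pp.
TFP growth = 2.7 − 0.41 = 2.29%.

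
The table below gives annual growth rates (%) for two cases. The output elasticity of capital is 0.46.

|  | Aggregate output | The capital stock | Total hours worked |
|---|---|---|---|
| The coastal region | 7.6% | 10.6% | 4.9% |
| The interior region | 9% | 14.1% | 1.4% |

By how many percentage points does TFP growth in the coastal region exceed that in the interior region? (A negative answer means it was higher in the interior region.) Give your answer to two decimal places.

Labor's share = 1 − 0.46 = 0.54.
The coastal region: TFP = 7.6 − 4.876 − 2.646 = 0.078%.
The interior region: TFP = 9 − 6.486 − 0.756 = 1.758%.
Difference = 0.078 − (1.758) = -1.68 pp.

-1.68 percentage points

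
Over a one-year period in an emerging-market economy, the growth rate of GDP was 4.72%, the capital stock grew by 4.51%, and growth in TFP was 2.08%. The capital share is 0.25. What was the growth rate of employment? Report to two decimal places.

Labor's share = 1 − 0.25 = 0.75.
gY = gA + 0.25×4.51 + 0.75×g.
0.75×g = 4.72 − 2.08 − 1.1275 = 1.5125.
g = 1.5125 / 0.75 = 2.0167%.

2.02%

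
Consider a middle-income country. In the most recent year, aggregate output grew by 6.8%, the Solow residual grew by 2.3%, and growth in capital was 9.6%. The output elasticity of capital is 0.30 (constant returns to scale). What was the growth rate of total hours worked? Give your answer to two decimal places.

Labor's share = 1 − 0.3 = 0.7.
gY = gA + 0.3×9.6 + 0.7×g.
0.7×g = 6.8 − 2.3 − 2.88 = 1.62.
g = 1.62 / 0.7 = 2.3143%.

2.31%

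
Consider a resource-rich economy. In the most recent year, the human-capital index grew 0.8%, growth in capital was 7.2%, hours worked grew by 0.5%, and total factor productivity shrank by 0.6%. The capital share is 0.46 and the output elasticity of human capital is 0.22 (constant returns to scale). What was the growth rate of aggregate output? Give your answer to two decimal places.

Labor's share = 1 − 0.46 − 0.22 = 0.32.
Capital: 0.46 × 7.2 = 3.312 pp.
The human-capital index: 0.22 × 0.8 = 0.176 pp.
Hours worked: 0.32 × 0.5 = 0.16 pp.
Output growth = -0.6 + 3.648 = 3.048%.

3.05%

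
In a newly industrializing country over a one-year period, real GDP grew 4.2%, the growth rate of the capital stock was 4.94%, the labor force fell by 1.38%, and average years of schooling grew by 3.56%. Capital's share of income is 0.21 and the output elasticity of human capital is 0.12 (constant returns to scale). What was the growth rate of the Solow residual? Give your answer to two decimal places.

3.66%

Labor's share = 1 − 0.21 − 0.12 = 0.67.
The capital stock: 0.21 × 4.94 = 1.0374 pp.
Average years of schooling: 0.12 × 3.56 = 0.4272 pp.
The labor force: 0.67 × (-1.38) = -0.9246 pp.
TFP growth = 4.2 − 0.54 = 3.66%.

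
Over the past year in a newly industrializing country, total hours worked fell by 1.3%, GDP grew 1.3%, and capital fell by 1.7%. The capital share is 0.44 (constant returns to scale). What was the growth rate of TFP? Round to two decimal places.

TFP growth was 2.78%.

Labor's share = 1 − 0.44 = 0.56.
Capital: 0.44 × (-1.7) = -0.748 pp.
Total hours worked: 0.56 × (-1.3) = -0.728 pp.
TFP growth = 1.3 + 1.476 = 2.776%.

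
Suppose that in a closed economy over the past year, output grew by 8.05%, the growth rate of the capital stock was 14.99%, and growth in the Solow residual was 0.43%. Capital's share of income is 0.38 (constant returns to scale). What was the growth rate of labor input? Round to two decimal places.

3.10%

Labor's share = 1 − 0.38 = 0.62.
gY = gA + 0.38×14.99 + 0.62×g.
0.62×g = 8.05 − 0.43 − 5.6962 = 1.9238.
g = 1.9238 / 0.62 = 3.1029%.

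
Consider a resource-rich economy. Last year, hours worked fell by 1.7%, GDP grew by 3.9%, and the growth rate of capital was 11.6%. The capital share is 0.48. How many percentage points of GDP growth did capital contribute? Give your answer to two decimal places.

5.57 percentage points

Contribution = share × growth = 0.48 × 11.6 = 5.568 pp.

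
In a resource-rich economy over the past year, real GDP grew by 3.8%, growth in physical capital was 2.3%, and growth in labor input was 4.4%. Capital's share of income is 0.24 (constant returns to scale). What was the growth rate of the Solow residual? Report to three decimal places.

Labor's share = 1 − 0.24 = 0.76.
Physical capital: 0.24 × 2.3 = 0.552 pp.
Labor input: 0.76 × 4.4 = 3.344 pp.
TFP growth = 3.8 − 3.896 = -0.096%.

-0.096%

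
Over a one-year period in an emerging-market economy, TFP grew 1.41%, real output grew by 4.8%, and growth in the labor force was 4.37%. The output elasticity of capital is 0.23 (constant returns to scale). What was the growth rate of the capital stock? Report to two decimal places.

Labor's share = 1 − 0.23 = 0.77.
gY = gA + 0.77×4.37 + 0.23×g.
0.23×g = 4.8 − 1.41 − 3.3649 = 0.0251.
g = 0.0251 / 0.23 = 0.1091%.

0.11%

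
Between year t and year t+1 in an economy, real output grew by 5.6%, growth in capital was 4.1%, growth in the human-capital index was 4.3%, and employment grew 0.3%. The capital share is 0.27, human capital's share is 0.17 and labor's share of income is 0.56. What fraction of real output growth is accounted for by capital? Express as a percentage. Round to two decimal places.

Capital accounted for 19.77% of growth.

Capital contributed 0.27 × 4.1 = 1.107 pp.
Share of growth = 1.107 / 5.6 × 100 = 19.7679%.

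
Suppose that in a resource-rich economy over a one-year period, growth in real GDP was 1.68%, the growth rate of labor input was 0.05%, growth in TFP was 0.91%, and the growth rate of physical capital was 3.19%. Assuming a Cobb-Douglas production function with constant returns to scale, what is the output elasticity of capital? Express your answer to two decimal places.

gY = gA + α·gK + (1−α)·gL, so gY − gA − gL = α(gK − gL).
1.68 − 0.91 − 0.05 = α × (3.19 − 0.05).
0.72 = 3.14 α, so α = 0.2293.

The output elasticity of capital is 0.23.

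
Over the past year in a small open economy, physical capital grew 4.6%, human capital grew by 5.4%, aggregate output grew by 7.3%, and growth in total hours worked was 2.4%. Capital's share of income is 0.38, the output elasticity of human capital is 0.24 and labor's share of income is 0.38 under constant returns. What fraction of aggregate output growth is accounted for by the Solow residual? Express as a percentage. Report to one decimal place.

Labor's share = 1 − 0.38 − 0.24 = 0.38.
Physical capital: 0.38 × 4.6 = 1.748 pp.
Human capital: 0.24 × 5.4 = 1.296 pp.
Total hours worked: 0.38 × 2.4 = 0.912 pp.
TFP growth = 7.3 − 3.956 = 3.344%.
TFP share of growth = 3.344 / 7.3 × 100 = 45.808%.

The Solow residual accounted for 45.8% of growth.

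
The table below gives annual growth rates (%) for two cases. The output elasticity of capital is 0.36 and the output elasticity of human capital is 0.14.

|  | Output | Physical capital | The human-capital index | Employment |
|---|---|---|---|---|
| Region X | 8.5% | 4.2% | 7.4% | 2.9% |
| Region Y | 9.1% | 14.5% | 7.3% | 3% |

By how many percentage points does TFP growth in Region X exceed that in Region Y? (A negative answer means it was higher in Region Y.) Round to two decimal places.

Labor's share = 1 − 0.36 − 0.14 = 0.5.
Region X: TFP = 8.5 − 1.512 − 1.036 − 1.45 = 4.502%.
Region Y: TFP = 9.1 − 5.22 − 1.022 − 1.5 = 1.358%.
Difference = 4.502 − (1.358) = 3.144 pp.

3.14 percentage points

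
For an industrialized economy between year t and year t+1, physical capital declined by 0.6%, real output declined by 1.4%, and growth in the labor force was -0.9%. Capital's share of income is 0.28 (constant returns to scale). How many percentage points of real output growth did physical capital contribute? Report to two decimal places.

Contribution = share × growth = 0.28 × (-0.6) = -0.168 pp.

-0.17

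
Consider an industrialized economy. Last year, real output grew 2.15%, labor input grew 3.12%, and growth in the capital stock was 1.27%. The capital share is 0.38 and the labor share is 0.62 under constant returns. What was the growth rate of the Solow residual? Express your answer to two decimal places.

Labor's share = 1 − 0.38 = 0.62.
The capital stock: 0.38 × 1.27 = 0.4826 pp.
Labor input: 0.62 × 3.12 = 1.9344 pp.
TFP growth = 2.15 − 2.417 = -0.267%.

-0.27%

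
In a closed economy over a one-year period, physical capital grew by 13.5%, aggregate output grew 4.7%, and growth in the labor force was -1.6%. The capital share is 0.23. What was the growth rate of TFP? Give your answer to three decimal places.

TFP grew 2.827%.

Labor's share = 1 − 0.23 = 0.77.
Physical capital: 0.23 × 13.5 = 3.105 pp.
The labor force: 0.77 × (-1.6) = -1.232 pp.
TFP growth = 4.7 − 1.873 = 2.827%.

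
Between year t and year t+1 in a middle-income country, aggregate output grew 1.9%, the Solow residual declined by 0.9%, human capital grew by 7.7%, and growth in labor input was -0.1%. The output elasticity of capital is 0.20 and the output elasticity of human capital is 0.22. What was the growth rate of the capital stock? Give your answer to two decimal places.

Labor's share = 1 − 0.2 − 0.22 = 0.58.
gY = gA + 0.22×7.7 + 0.58×(-0.1) + 0.2×g.
0.2×g = 1.9 + 0.9 − 1.636 = 1.164.
g = 1.164 / 0.2 = 5.82%.

The capital stock grew 5.82%.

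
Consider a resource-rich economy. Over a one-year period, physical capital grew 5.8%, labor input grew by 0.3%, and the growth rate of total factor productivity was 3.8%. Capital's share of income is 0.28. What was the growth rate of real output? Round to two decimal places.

Real output growth was 5.64%.

Labor's share = 1 − 0.28 = 0.72.
Physical capital: 0.28 × 5.8 = 1.624 pp.
Labor input: 0.72 × 0.3 = 0.216 pp.
Output growth = 3.8 + 1.84 = 5.64%.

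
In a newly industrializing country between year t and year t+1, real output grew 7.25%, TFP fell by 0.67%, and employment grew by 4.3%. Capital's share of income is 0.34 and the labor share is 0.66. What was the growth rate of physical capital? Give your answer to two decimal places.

Physical capital growth was 14.95%.

Labor's share = 1 − 0.34 = 0.66.
gY = gA + 0.66×4.3 + 0.34×g.
0.34×g = 7.25 + 0.67 − 2.838 = 5.082.
g = 5.082 / 0.34 = 14.9471%.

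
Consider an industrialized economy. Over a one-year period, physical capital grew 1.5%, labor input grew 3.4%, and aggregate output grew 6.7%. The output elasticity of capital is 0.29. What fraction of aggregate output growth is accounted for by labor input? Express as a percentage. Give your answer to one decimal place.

36.0%

Labor's share = 1 − 0.29 = 0.71.
Labor input contributed 0.71 × 3.4 = 2.414 pp.
Share of growth = 2.414 / 6.7 × 100 = 36.03%.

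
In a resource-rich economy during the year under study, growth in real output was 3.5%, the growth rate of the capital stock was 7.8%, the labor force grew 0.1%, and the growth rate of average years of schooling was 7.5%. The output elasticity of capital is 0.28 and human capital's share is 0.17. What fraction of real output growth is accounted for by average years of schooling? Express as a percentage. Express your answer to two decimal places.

36.43%

Average years of schooling contributed 0.17 × 7.5 = 1.275 pp.
Share of growth = 1.275 / 3.5 × 100 = 36.4286%.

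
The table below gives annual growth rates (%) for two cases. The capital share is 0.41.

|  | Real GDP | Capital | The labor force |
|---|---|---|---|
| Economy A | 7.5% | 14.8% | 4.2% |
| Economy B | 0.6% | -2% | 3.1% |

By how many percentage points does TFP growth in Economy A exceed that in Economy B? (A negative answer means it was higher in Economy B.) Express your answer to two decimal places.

-0.64 percentage points

Labor's share = 1 − 0.41 = 0.59.
Economy A: TFP = 7.5 − 6.068 − 2.478 = -1.046%.
Economy B: TFP = 0.6 + 0.82 − 1.829 = -0.409%.
Difference = -1.046 − (-0.409) = -0.637 pp.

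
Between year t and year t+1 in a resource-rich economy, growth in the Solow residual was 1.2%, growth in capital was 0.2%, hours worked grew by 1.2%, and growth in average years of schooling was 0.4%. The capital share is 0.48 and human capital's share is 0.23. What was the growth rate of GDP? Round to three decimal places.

GDP growth was 1.736%.

Labor's share = 1 − 0.48 − 0.23 = 0.29.
Capital: 0.48 × 0.2 = 0.096 pp.
Average years of schooling: 0.23 × 0.4 = 0.092 pp.
Hours worked: 0.29 × 1.2 = 0.348 pp.
Output growth = 1.2 + 0.536 = 1.736%.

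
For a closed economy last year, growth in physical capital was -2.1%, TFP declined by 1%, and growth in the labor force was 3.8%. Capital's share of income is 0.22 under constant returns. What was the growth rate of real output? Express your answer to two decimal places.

Labor's share = 1 − 0.22 = 0.78.
Physical capital: 0.22 × (-2.1) = -0.462 pp.
The labor force: 0.78 × 3.8 = 2.964 pp.
Output growth = -1 + 2.502 = 1.502%.

1.50%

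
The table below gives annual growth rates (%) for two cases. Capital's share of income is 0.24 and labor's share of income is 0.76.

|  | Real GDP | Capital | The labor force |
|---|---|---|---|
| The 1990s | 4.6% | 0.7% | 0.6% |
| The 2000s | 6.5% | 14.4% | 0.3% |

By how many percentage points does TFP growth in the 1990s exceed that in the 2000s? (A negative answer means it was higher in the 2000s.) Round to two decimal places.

1.16 percentage points

Labor's share = 1 − 0.24 = 0.76.
The 1990s: TFP = 4.6 − 0.168 − 0.456 = 3.976%.
The 2000s: TFP = 6.5 − 3.456 − 0.228 = 2.816%.
Difference = 3.976 − (2.816) = 1.16 pp.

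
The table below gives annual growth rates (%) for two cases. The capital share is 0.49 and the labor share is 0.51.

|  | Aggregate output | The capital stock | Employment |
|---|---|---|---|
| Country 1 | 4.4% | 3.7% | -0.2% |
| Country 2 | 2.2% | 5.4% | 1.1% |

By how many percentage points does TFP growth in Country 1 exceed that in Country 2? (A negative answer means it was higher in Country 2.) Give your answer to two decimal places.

Labor's share = 1 − 0.49 = 0.51.
Country 1: TFP = 4.4 − 1.813 + 0.102 = 2.689%.
Country 2: TFP = 2.2 − 2.646 − 0.561 = -1.007%.
Difference = 2.689 − (-1.007) = 3.696 pp.

3.70 percentage points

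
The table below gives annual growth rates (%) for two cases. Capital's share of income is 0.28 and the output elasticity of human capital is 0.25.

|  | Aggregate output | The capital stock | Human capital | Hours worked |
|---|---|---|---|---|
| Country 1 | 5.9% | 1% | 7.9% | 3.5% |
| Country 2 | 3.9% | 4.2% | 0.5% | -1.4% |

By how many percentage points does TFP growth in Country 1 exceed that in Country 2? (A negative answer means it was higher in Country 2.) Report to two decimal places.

Labor's share = 1 − 0.28 − 0.25 = 0.47.
Country 1: TFP = 5.9 − 0.28 − 1.975 − 1.645 = 2%.
Country 2: TFP = 3.9 − 1.176 − 0.125 + 0.658 = 3.257%.
Difference = 2 − (3.257) = -1.257 pp.

-1.26 percentage points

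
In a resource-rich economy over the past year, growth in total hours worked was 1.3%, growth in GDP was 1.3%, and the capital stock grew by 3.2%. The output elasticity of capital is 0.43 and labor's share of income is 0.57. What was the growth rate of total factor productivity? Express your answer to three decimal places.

-0.817%

Labor's share = 1 − 0.43 = 0.57.
The capital stock: 0.43 × 3.2 = 1.376 pp.
Total hours worked: 0.57 × 1.3 = 0.741 pp.
TFP growth = 1.3 − 2.117 = -0.817%.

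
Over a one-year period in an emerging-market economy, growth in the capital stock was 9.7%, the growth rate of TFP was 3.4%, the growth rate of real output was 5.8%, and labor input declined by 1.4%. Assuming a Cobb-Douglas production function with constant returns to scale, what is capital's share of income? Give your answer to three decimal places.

α = 0.342

gY = gA + α·gK + (1−α)·gL, so gY − gA − gL = α(gK − gL).
5.8 − 3.4 + 1.4 = α × (9.7 − (-1.4)).
3.8 = 11.1 α, so α = 0.34234.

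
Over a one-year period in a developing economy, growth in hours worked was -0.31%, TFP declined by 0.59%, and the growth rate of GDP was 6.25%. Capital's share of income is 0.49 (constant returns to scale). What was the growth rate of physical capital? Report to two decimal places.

Labor's share = 1 − 0.49 = 0.51.
gY = gA + 0.51×(-0.31) + 0.49×g.
0.49×g = 6.25 + 0.59 + 0.1581 = 6.9981.
g = 6.9981 / 0.49 = 14.2818%.

Physical capital grew 14.28%.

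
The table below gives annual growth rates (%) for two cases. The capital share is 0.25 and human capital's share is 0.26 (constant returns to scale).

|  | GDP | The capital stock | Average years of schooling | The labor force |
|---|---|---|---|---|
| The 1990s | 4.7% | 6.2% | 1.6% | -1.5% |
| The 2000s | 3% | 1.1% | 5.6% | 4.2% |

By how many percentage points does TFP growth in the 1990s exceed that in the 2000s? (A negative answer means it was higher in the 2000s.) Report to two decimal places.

4.26 percentage points

Labor's share = 1 − 0.25 − 0.26 = 0.49.
The 1990s: TFP = 4.7 − 1.55 − 0.416 + 0.735 = 3.469%.
The 2000s: TFP = 3 − 0.275 − 1.456 − 2.058 = -0.789%.
Difference = 3.469 − (-0.789) = 4.258 pp.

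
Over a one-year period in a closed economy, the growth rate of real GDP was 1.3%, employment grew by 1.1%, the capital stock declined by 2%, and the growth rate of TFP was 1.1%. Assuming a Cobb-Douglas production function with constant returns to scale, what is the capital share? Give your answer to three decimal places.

0.290

gY = gA + α·gK + (1−α)·gL, so gY − gA − gL = α(gK − gL).
1.3 − 1.1 − 1.1 = α × (-2 − 1.1).
-0.9 = -3.1 α, so α = 0.29032.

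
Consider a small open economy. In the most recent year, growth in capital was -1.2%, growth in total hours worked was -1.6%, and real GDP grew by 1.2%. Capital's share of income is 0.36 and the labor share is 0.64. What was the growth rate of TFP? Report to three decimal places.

2.656%

Labor's share = 1 − 0.36 = 0.64.
Capital: 0.36 × (-1.2) = -0.432 pp.
Total hours worked: 0.64 × (-1.6) = -1.024 pp.
TFP growth = 1.2 + 1.456 = 2.656%.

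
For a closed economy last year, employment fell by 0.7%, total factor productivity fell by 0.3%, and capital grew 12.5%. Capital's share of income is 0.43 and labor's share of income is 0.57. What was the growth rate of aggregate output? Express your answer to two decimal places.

Aggregate output growth was 4.68%.

Labor's share = 1 − 0.43 = 0.57.
Capital: 0.43 × 12.5 = 5.375 pp.
Employment: 0.57 × (-0.7) = -0.399 pp.
Output growth = -0.3 + 4.976 = 4.676%.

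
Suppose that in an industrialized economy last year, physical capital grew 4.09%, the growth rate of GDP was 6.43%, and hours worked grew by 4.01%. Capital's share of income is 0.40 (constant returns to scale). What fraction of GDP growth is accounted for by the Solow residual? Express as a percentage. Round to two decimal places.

37.14%

Labor's share = 1 − 0.4 = 0.6.
Physical capital: 0.4 × 4.09 = 1.636 pp.
Hours worked: 0.6 × 4.01 = 2.406 pp.
TFP growth = 6.43 − 4.042 = 2.388%.
TFP share of growth = 2.388 / 6.43 × 100 = 37.1384%.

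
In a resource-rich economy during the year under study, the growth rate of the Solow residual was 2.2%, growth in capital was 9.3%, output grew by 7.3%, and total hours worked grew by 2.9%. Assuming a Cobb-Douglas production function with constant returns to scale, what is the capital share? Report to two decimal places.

gY = gA + α·gK + (1−α)·gL, so gY − gA − gL = α(gK − gL).
7.3 − 2.2 − 2.9 = α × (9.3 − 2.9).
2.2 = 6.4 α, so α = 0.3438.

α = 0.34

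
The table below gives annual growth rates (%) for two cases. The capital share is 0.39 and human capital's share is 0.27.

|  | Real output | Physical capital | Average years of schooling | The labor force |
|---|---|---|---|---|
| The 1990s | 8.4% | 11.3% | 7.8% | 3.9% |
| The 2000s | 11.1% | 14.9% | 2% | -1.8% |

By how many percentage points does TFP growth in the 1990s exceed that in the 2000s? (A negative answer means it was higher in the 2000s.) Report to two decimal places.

-4.80 percentage points

Labor's share = 1 − 0.39 − 0.27 = 0.34.
The 1990s: TFP = 8.4 − 4.407 − 2.106 − 1.326 = 0.561%.
The 2000s: TFP = 11.1 − 5.811 − 0.54 + 0.612 = 5.361%.
Difference = 0.561 − (5.361) = -4.8 pp.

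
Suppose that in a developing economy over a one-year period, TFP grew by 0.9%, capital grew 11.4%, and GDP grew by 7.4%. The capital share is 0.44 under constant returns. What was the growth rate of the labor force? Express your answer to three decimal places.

The labor force growth was 2.650%.

Labor's share = 1 − 0.44 = 0.56.
gY = gA + 0.44×11.4 + 0.56×g.
0.56×g = 7.4 − 0.9 − 5.016 = 1.484.
g = 1.484 / 0.56 = 2.65%.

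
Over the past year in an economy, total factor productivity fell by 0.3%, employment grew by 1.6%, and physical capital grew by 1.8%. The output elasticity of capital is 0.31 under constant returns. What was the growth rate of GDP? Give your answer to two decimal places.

Labor's share = 1 − 0.31 = 0.69.
Physical capital: 0.31 × 1.8 = 0.558 pp.
Employment: 0.69 × 1.6 = 1.104 pp.
Output growth = -0.3 + 1.662 = 1.362%.

1.36%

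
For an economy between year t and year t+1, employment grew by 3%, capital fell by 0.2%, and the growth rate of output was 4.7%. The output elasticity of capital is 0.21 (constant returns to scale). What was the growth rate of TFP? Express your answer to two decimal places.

2.37%

Labor's share = 1 − 0.21 = 0.79.
Capital: 0.21 × (-0.2) = -0.042 pp.
Employment: 0.79 × 3 = 2.37 pp.
TFP growth = 4.7 − 2.328 = 2.372%.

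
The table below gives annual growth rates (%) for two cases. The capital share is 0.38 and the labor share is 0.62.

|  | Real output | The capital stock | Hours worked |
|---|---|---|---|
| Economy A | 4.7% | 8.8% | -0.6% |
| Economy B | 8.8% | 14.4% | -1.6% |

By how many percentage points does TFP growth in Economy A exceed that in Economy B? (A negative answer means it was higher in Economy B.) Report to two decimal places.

-2.59 percentage points

Labor's share = 1 − 0.38 = 0.62.
Economy A: TFP = 4.7 − 3.344 + 0.372 = 1.728%.
Economy B: TFP = 8.8 − 5.472 + 0.992 = 4.32%.
Difference = 1.728 − (4.32) = -2.592 pp.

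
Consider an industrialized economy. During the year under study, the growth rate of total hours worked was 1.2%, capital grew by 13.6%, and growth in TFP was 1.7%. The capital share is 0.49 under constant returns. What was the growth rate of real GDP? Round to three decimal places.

Labor's share = 1 − 0.49 = 0.51.
Capital: 0.49 × 13.6 = 6.664 pp.
Total hours worked: 0.51 × 1.2 = 0.612 pp.
Output growth = 1.7 + 7.276 = 8.976%.

8.976%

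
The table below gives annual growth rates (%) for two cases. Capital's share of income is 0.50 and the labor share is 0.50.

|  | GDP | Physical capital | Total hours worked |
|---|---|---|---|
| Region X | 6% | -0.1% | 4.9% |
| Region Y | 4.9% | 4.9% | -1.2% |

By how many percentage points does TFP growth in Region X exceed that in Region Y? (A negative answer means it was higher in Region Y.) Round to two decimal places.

0.55 percentage points

Labor's share = 1 − 0.5 = 0.5.
Region X: TFP = 6 + 0.05 − 2.45 = 3.6%.
Region Y: TFP = 4.9 − 2.45 + 0.6 = 3.05%.
Difference = 3.6 − (3.05) = 0.55 pp.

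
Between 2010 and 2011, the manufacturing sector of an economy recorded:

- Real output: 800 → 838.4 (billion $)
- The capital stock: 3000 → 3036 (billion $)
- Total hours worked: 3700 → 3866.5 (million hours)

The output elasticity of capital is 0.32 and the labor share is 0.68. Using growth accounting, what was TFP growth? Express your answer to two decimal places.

TFP grew 1.36%.

Real output growth = (838.4 − 800) / 800 = 4.8%.
The capital stock growth = (3036 − 3000) / 3000 = 1.2%.
Total hours worked growth = (3866.5 − 3700) / 3700 = 4.5%.
Labor's share = 1 − 0.32 = 0.68.
The capital stock: 0.32 × 1.2 = 0.384 pp.
Total hours worked: 0.68 × 4.5 = 3.06 pp.
TFP growth = 4.8 − 3.444 = 1.356%.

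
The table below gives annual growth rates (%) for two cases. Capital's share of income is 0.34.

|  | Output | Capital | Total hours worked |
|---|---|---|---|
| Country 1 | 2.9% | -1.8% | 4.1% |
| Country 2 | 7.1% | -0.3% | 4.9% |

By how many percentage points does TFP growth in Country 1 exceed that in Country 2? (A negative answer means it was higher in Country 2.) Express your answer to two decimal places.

Labor's share = 1 − 0.34 = 0.66.
Country 1: TFP = 2.9 + 0.612 − 2.706 = 0.806%.
Country 2: TFP = 7.1 + 0.102 − 3.234 = 3.968%.
Difference = 0.806 − (3.968) = -3.162 pp.

-3.16 percentage points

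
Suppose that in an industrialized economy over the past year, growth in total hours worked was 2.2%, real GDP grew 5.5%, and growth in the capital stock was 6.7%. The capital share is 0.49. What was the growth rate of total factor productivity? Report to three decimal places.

Labor's share = 1 − 0.49 = 0.51.
The capital stock: 0.49 × 6.7 = 3.283 pp.
Total hours worked: 0.51 × 2.2 = 1.122 pp.
TFP growth = 5.5 − 4.405 = 1.095%.

Total factor productivity growth was 1.095%.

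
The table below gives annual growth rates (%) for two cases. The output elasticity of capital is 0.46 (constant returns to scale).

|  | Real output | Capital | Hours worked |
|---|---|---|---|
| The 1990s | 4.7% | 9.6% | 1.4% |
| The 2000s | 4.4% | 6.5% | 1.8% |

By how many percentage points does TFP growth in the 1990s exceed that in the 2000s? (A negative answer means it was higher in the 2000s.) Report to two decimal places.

-0.91 percentage points

Labor's share = 1 − 0.46 = 0.54.
The 1990s: TFP = 4.7 − 4.416 − 0.756 = -0.472%.
The 2000s: TFP = 4.4 − 2.99 − 0.972 = 0.438%.
Difference = -0.472 − (0.438) = -0.91 pp.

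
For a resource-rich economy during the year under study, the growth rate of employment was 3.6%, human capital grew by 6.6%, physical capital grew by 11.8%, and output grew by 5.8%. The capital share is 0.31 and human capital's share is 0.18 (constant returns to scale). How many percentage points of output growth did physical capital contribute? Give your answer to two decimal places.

3.66

Contribution = share × growth = 0.31 × 11.8 = 3.658 pp.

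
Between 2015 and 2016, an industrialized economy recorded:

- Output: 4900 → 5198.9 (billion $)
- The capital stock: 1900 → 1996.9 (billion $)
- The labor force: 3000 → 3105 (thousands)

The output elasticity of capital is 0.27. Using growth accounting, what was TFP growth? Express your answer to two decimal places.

2.17%

Output growth = (5198.9 − 4900) / 4900 = 6.1%.
The capital stock growth = (1996.9 − 1900) / 1900 = 5.1%.
The labor force growth = (3105 − 3000) / 3000 = 3.5%.
Labor's share = 1 − 0.27 = 0.73.
The capital stock: 0.27 × 5.1 = 1.377 pp.
The labor force: 0.73 × 3.5 = 2.555 pp.
TFP growth = 6.1 − 3.932 = 2.168%.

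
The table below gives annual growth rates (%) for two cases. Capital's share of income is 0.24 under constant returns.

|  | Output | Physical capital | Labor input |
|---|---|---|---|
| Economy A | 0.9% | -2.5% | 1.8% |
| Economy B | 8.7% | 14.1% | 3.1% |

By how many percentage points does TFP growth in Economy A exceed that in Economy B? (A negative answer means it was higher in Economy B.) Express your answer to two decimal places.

-2.83 percentage points

Labor's share = 1 − 0.24 = 0.76.
Economy A: TFP = 0.9 + 0.6 − 1.368 = 0.132%.
Economy B: TFP = 8.7 − 3.384 − 2.356 = 2.96%.
Difference = 0.132 − (2.96) = -2.828 pp.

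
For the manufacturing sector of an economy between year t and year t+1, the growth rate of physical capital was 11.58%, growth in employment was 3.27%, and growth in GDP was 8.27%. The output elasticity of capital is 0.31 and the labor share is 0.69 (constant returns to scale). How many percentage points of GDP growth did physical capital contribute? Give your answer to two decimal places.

Contribution = share × growth = 0.31 × 11.58 = 3.5898 pp.

3.59 pp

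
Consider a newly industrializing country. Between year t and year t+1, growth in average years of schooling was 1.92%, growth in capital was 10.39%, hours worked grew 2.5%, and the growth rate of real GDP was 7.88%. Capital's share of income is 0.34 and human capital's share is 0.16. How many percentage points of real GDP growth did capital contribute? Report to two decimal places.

3.53 percentage points

Contribution = share × growth = 0.34 × 10.39 = 3.5326 pp.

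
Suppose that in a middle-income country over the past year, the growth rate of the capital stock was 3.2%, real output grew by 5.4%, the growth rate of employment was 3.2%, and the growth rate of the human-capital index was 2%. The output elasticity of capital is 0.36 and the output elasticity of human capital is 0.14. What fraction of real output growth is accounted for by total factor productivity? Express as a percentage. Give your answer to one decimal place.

Labor's share = 1 − 0.36 − 0.14 = 0.5.
The capital stock: 0.36 × 3.2 = 1.152 pp.
The human-capital index: 0.14 × 2 = 0.28 pp.
Employment: 0.5 × 3.2 = 1.6 pp.
TFP growth = 5.4 − 3.032 = 2.368%.
TFP share of growth = 2.368 / 5.4 × 100 = 43.852%.

Total factor productivity accounted for 43.9% of growth.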